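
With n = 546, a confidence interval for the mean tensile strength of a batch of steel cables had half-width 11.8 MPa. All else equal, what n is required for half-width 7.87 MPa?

Margin of error scales as 1/√n, so n₂ = n₁·(E₁/E₂)².
n₂ = 546 × (11.8/7.87)² = 546 × 2.248 = 1227.41
Round up: n₂ = 1228.

1228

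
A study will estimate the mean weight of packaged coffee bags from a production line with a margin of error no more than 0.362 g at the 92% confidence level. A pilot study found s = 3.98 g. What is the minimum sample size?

For a mean, the margin of error is E = z·σ/√n, so n = (zσ/E)².
At 92% confidence, z = 1.751.
n = (1.751 × 3.98 / 0.362)² = 370.61
Round up: n = 371.

371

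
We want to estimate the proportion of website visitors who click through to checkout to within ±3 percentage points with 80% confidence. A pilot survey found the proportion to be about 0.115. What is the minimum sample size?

For a proportion with margin E = 0.03 at 80% confidence, z = 1.282.
n = p̂(1−p̂)(z/E)² = 0.115 × 0.885 × (1.282/0.03)² = 185.86
Round up: n = 186.

186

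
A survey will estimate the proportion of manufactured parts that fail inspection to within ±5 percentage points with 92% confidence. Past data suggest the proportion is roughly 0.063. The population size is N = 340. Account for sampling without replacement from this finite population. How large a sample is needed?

For a proportion with margin E = 0.05 at 92% confidence, z = 1.751.
n = p̂(1−p̂)(z/E)² = 0.063 × 0.937 × (1.751/0.05)² = 72.40 — call this n₀.
Finite-population correction with N = 340: n = n₀ / (1 + (n₀−1)/N) = 72.40 / 1.21 = 59.83
Round up: n = 60.

60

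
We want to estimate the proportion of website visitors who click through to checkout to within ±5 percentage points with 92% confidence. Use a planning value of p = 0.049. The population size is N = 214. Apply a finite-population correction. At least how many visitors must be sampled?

46

For a proportion with margin E = 0.05 at 92% confidence, z = 1.751.
n = p̂(1−p̂)(z/E)² = 0.049 × 0.951 × (1.751/0.05)² = 57.15 — call this n₀.
Finite-population correction with N = 214: n = n₀ / (1 + (n₀−1)/N) = 57.15 / 1.262 = 45.29
Round up: n = 46.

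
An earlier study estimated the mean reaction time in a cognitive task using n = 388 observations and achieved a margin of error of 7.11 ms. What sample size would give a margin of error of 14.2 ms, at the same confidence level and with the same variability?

Margin of error scales as 1/√n, so n₂ = n₁·(E₁/E₂)².
n₂ = 388 × (7.11/14.2)² = 388 × 0.2507 = 97.27
Round up: n₂ = 98.

98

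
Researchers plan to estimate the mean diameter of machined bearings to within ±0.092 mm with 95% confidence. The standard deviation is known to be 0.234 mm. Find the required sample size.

For a mean, the margin of error is E = z·σ/√n, so n = (zσ/E)².
At 95% confidence, z = 1.960.
n = (1.960 × 0.234 / 0.092)² = 24.85
Round up: n = 25.

25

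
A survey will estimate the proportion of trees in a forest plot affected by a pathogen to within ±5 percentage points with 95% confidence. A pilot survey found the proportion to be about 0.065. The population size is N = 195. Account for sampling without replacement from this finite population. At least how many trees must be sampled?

64

For a proportion with margin E = 0.05 at 95% confidence, z = 1.960.
n = p̂(1−p̂)(z/E)² = 0.065 × 0.935 × (1.960/0.05)² = 93.39 — call this n₀.
Finite-population correction with N = 195: n = n₀ / (1 + (n₀−1)/N) = 93.39 / 1.474 = 63.36
Round up: n = 64.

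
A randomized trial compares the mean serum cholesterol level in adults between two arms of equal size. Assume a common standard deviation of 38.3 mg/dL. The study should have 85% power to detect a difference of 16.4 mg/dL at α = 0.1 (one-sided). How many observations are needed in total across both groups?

118 total

For two equal groups, n per group = 2·((z_α + z_β)·σ/δ)².
z_α = 1.282; z_β = 1.036 (power 85%).
n = 2 × (2.318 × 38.3 / 16.4)² = 2 × 29.30 = 58.60
Round up: n = 59 per group.
Total across both groups: 2 × 59 = 118.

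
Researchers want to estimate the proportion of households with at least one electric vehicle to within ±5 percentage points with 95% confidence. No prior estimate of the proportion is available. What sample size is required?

385

For a proportion with margin E = 0.05 at 95% confidence, z = 1.960.
With no prior estimate, use p = 0.5, which maximizes p(1−p) at 0.25.
n = 0.25 × (z/E)² = 0.25 × (1.960/0.05)² = 384.16
Round up: n = 385.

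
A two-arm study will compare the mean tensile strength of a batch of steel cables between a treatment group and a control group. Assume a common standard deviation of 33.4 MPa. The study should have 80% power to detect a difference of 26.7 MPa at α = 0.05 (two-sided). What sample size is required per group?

For two equal groups, n per group = 2·((z_{α/2} + z_β)·σ/δ)².
z_{α/2} = 1.960; z_β = 0.842 (power 80%).
n = 2 × (2.802 × 33.4 / 26.7)² = 2 × 12.29 = 24.58
Round up: n = 25 per group.

25 per group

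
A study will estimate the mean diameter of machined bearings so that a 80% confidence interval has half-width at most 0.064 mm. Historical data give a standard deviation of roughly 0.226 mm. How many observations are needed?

21

For a mean, the margin of error is E = z·σ/√n, so n = (zσ/E)².
At 80% confidence, z = 1.282.
n = (1.282 × 0.226 / 0.064)² = 20.49
Round up: n = 21.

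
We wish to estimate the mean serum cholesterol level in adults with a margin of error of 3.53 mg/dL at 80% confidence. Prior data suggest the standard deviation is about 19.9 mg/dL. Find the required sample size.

For a mean, the margin of error is E = z·σ/√n, so n = (zσ/E)².
At 80% confidence, z = 1.282.
n = (1.282 × 19.9 / 3.53)² = 52.23
Round up: n = 53.

n = 53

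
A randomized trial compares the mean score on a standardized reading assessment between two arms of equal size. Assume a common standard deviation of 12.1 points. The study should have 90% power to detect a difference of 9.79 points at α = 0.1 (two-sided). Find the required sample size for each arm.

For two equal groups, n per group = 2·((z_{α/2} + z_β)·σ/δ)².
z_{α/2} = 1.645; z_β = 1.282 (power 90%).
n = 2 × (2.927 × 12.1 / 9.79)² = 2 × 13.09 = 26.18
Round up: n = 27 per group.

27 per group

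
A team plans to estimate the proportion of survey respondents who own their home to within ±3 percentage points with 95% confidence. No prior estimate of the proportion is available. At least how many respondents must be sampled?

For a proportion with margin E = 0.03 at 95% confidence, z = 1.960.
With no prior estimate, use p = 0.5, which maximizes p(1−p) at 0.25.
n = 0.25 × (z/E)² = 0.25 × (1.960/0.03)² = 1067.11
Round up: n = 1068.

1068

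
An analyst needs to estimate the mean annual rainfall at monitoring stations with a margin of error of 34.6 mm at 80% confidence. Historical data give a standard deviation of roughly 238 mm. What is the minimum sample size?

For a mean, the margin of error is E = z·σ/√n, so n = (zσ/E)².
At 80% confidence, z = 1.282.
n = (1.282 × 238 / 34.6)² = 77.76
Round up: n = 78.

n = 78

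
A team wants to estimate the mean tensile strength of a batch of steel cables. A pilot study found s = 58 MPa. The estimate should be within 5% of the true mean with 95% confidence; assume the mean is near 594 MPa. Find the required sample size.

15

For a mean, the margin of error is E = z·σ/√n, so n = (zσ/E)².
At 95% confidence, z = 1.960.
E = 5% of 594 = 29.7 MPa.
n = (1.960 × 58 / 29.7)² = 14.65
Round up: n = 15.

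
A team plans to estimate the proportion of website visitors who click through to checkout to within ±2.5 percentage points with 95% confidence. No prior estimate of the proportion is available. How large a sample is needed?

n = 1537

For a proportion with margin E = 0.025 at 95% confidence, z = 1.960.
With no prior estimate, use p = 0.5, which maximizes p(1−p) at 0.25.
n = 0.25 × (z/E)² = 0.25 × (1.960/0.025)² = 1536.64
Round up: n = 1537.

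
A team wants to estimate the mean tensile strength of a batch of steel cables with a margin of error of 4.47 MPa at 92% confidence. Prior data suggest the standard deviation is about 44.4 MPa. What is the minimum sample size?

303

For a mean, the margin of error is E = z·σ/√n, so n = (zσ/E)².
At 92% confidence, z = 1.751.
n = (1.751 × 44.4 / 4.47)² = 302.50
Round up: n = 303.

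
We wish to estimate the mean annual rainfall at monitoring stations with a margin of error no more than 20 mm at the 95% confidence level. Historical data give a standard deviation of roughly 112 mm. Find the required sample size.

For a mean, the margin of error is E = z·σ/√n, so n = (zσ/E)².
At 95% confidence, z = 1.960.
n = (1.960 × 112 / 20)² = 120.47
Round up: n = 121.

n = 121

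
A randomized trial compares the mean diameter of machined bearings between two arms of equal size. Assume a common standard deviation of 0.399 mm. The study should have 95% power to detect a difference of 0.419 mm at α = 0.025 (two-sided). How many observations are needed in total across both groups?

56 total

For two equal groups, n per group = 2·((z_{α/2} + z_β)·σ/δ)².
z_{α/2} = 2.241; z_β = 1.645 (power 95%).
n = 2 × (3.886 × 0.399 / 0.419)² = 2 × 13.69 = 27.38
Round up: n = 28 per group.
Total across both groups: 2 × 28 = 56.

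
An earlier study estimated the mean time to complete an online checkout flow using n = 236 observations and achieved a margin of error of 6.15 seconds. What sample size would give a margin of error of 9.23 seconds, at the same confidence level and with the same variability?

n = 105

Margin of error scales as 1/√n, so n₂ = n₁·(E₁/E₂)².
n₂ = 236 × (6.15/9.23)² = 236 × 0.444 = 104.78
Round up: n₂ = 105.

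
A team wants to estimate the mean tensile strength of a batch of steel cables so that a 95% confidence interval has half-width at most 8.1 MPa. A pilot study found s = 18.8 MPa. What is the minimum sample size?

For a mean, the margin of error is E = z·σ/√n, so n = (zσ/E)².
At 95% confidence, z = 1.960.
n = (1.960 × 18.8 / 8.1)² = 20.69
Round up: n = 21.

21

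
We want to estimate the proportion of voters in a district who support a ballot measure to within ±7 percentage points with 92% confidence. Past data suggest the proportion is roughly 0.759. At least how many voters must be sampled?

For a proportion with margin E = 0.07 at 92% confidence, z = 1.751.
n = p̂(1−p̂)(z/E)² = 0.759 × 0.241 × (1.751/0.07)² = 114.46
Round up: n = 115.

115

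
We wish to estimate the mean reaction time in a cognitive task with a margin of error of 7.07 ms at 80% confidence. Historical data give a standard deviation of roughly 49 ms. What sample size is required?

For a mean, the margin of error is E = z·σ/√n, so n = (zσ/E)².
At 80% confidence, z = 1.282.
n = (1.282 × 49 / 7.07)² = 78.95
Round up: n = 79.

79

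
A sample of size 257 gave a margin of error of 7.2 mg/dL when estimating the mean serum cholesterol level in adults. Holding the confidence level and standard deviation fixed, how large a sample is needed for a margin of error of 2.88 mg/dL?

Margin of error scales as 1/√n, so n₂ = n₁·(E₁/E₂)².
n₂ = 257 × (7.2/2.88)² = 257 × 6.25 = 1606.25
Round up: n₂ = 1607.

1607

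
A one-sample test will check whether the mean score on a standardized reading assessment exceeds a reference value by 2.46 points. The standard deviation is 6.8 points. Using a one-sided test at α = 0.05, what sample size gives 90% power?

For a one-sample z-test, n = ((z_α + z_β)·σ/δ)².
z_α = 1.645 (one-sided α = 0.05); z_β = 1.282 (power 90% → β = 0.1).
n = (2.927 × 6.8 / 2.46)² = 65.46
Round up: n = 66.

66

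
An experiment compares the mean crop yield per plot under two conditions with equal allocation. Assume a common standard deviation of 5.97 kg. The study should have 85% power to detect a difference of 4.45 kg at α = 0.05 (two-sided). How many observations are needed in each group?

33 per group

For two equal groups, n per group = 2·((z_{α/2} + z_β)·σ/δ)².
z_{α/2} = 1.960; z_β = 1.036 (power 85%).
n = 2 × (2.996 × 5.97 / 4.45)² = 2 × 16.16 = 32.32
Round up: n = 33 per group.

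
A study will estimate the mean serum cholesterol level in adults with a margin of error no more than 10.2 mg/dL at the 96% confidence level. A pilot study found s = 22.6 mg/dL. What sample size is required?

21

For a mean, the margin of error is E = z·σ/√n, so n = (zσ/E)².
At 96% confidence, z = 2.054.
n = (2.054 × 22.6 / 10.2)² = 20.71
Round up: n = 21.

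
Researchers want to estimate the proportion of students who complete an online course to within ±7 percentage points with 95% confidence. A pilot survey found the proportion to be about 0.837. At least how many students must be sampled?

For a proportion with margin E = 0.07 at 95% confidence, z = 1.960.
n = p̂(1−p̂)(z/E)² = 0.837 × 0.163 × (1.960/0.07)² = 106.96
Round up: n = 107.

n = 107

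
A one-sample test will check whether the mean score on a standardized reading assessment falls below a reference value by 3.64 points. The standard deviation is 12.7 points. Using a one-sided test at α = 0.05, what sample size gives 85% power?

For a one-sample z-test, n = ((z_α + z_β)·σ/δ)².
z_α = 1.645 (one-sided α = 0.05); z_β = 1.036 (power 85% → β = 0.15).
n = (2.681 × 12.7 / 3.64)² = 87.50
Round up: n = 88.

88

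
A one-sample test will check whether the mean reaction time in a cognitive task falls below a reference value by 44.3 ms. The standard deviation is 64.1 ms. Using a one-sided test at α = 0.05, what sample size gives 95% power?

23

For a one-sample z-test, n = ((z_α + z_β)·σ/δ)².
z_α = 1.645 (one-sided α = 0.05); z_β = 1.645 (power 95% → β = 0.05).
n = (3.290 × 64.1 / 44.3)² = 22.66
Round up: n = 23.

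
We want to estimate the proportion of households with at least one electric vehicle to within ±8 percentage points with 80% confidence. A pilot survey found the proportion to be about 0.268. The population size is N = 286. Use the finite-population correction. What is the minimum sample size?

43

For a proportion with margin E = 0.08 at 80% confidence, z = 1.282.
n = p̂(1−p̂)(z/E)² = 0.268 × 0.732 × (1.282/0.08)² = 50.38 — call this n₀.
Finite-population correction with N = 286: n = n₀ / (1 + (n₀−1)/N) = 50.38 / 1.173 = 42.95
Round up: n = 43.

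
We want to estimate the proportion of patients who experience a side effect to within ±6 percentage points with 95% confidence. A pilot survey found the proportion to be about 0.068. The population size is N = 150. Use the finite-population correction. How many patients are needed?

For a proportion with margin E = 0.06 at 95% confidence, z = 1.960.
n = p̂(1−p̂)(z/E)² = 0.068 × 0.932 × (1.960/0.06)² = 67.63 — call this n₀.
Finite-population correction with N = 150: n = n₀ / (1 + (n₀−1)/N) = 67.63 / 1.444 = 46.84
Round up: n = 47.

47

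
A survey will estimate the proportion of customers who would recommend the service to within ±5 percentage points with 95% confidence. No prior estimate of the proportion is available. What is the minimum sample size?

For a proportion with margin E = 0.05 at 95% confidence, z = 1.960.
With no prior estimate, use p = 0.5, which maximizes p(1−p) at 0.25.
n = 0.25 × (z/E)² = 0.25 × (1.960/0.05)² = 384.16
Round up: n = 385.

385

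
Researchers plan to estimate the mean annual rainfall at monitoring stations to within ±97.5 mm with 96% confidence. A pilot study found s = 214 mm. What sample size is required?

21

For a mean, the margin of error is E = z·σ/√n, so n = (zσ/E)².
At 96% confidence, z = 2.054.
n = (2.054 × 214 / 97.5)² = 20.32
Round up: n = 21.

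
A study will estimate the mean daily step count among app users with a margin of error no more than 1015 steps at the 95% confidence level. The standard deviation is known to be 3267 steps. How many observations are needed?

40

For a mean, the margin of error is E = z·σ/√n, so n = (zσ/E)².
At 95% confidence, z = 1.960.
n = (1.960 × 3267 / 1015)² = 39.80
Round up: n = 40.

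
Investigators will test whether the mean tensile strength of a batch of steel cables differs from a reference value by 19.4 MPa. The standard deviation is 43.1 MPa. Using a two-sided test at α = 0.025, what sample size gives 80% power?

47

For a one-sample z-test, n = ((z_{α/2} + z_β)·σ/δ)².
z_{α/2} = 2.241 (two-sided α = 0.025); z_β = 0.842 (power 80% → β = 0.2).
n = (3.083 × 43.1 / 19.4)² = 46.91
Round up: n = 47.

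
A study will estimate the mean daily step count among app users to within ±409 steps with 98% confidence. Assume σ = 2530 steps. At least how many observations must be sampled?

For a mean, the margin of error is E = z·σ/√n, so n = (zσ/E)².
At 98% confidence, z = 2.326.
n = (2.326 × 2530 / 409)² = 207.02
Round up: n = 208.

208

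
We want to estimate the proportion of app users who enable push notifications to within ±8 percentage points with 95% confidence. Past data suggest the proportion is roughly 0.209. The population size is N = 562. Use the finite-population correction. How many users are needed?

For a proportion with margin E = 0.08 at 95% confidence, z = 1.960.
n = p̂(1−p̂)(z/E)² = 0.209 × 0.791 × (1.960/0.08)² = 99.23 — call this n₀.
Finite-population correction with N = 562: n = n₀ / (1 + (n₀−1)/N) = 99.23 / 1.175 = 84.45
Round up: n = 85.

85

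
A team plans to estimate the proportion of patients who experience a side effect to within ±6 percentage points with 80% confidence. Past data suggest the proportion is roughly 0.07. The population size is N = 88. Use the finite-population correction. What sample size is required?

For a proportion with margin E = 0.06 at 80% confidence, z = 1.282.
n = p̂(1−p̂)(z/E)² = 0.07 × 0.93 × (1.282/0.06)² = 29.72 — call this n₀.
Finite-population correction with N = 88: n = n₀ / (1 + (n₀−1)/N) = 29.72 / 1.326 = 22.41
Round up: n = 23.

n = 23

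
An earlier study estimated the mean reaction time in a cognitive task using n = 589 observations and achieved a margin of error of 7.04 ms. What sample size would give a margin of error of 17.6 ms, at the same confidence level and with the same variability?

n = 95

Margin of error scales as 1/√n, so n₂ = n₁·(E₁/E₂)².
n₂ = 589 × (7.04/17.6)² = 589 × 0.16 = 94.24
Round up: n₂ = 95.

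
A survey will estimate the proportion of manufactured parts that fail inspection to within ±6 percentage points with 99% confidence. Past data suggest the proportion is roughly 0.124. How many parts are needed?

201

For a proportion with margin E = 0.06 at 99% confidence, z = 2.576.
n = p̂(1−p̂)(z/E)² = 0.124 × 0.876 × (2.576/0.06)² = 200.22
Round up: n = 201.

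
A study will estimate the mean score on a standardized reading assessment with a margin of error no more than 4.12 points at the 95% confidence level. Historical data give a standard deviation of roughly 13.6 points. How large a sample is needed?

42

For a mean, the margin of error is E = z·σ/√n, so n = (zσ/E)².
At 95% confidence, z = 1.960.
n = (1.960 × 13.6 / 4.12)² = 41.86
Round up: n = 42.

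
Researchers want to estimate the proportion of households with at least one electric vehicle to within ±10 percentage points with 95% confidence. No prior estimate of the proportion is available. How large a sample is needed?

For a proportion with margin E = 0.1 at 95% confidence, z = 1.960.
With no prior estimate, use p = 0.5, which maximizes p(1−p) at 0.25.
n = 0.25 × (z/E)² = 0.25 × (1.960/0.1)² = 96.04
Round up: n = 97.

97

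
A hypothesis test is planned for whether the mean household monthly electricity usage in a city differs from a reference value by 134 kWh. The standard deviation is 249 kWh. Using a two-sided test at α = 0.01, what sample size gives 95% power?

n = 62

For a one-sample z-test, n = ((z_{α/2} + z_β)·σ/δ)².
z_{α/2} = 2.576 (two-sided α = 0.01); z_β = 1.645 (power 95% → β = 0.05).
n = (4.221 × 249 / 134)² = 61.52
Round up: n = 62.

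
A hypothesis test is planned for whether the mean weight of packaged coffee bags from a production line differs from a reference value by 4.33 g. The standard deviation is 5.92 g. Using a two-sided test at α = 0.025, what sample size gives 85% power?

n = 21

For a one-sample z-test, n = ((z_{α/2} + z_β)·σ/δ)².
z_{α/2} = 2.241 (two-sided α = 0.025); z_β = 1.036 (power 85% → β = 0.15).
n = (3.277 × 5.92 / 4.33)² = 20.07
Round up: n = 21.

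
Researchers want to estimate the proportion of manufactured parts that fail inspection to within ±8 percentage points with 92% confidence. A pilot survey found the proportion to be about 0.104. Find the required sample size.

For a proportion with margin E = 0.08 at 92% confidence, z = 1.751.
n = p̂(1−p̂)(z/E)² = 0.104 × 0.896 × (1.751/0.08)² = 44.64
Round up: n = 45.

45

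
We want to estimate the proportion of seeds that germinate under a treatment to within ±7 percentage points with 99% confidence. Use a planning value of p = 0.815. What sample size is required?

For a proportion with margin E = 0.07 at 99% confidence, z = 2.576.
n = p̂(1−p̂)(z/E)² = 0.815 × 0.185 × (2.576/0.07)² = 204.19
Round up: n = 205.

n = 205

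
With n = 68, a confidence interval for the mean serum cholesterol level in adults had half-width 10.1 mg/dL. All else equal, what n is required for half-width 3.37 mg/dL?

611

Margin of error scales as 1/√n, so n₂ = n₁·(E₁/E₂)².
n₂ = 68 × (10.1/3.37)² = 68 × 8.982 = 610.78
Round up: n₂ = 611.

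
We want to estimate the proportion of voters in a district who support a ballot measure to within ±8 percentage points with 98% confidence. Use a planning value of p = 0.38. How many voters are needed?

200

For a proportion with margin E = 0.08 at 98% confidence, z = 2.326.
n = p̂(1−p̂)(z/E)² = 0.38 × 0.62 × (2.326/0.08)² = 199.17
Round up: n = 200.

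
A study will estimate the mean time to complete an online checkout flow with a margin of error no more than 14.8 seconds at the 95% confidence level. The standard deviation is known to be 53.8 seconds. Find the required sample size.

51

For a mean, the margin of error is E = z·σ/√n, so n = (zσ/E)².
At 95% confidence, z = 1.960.
n = (1.960 × 53.8 / 14.8)² = 50.76
Round up: n = 51.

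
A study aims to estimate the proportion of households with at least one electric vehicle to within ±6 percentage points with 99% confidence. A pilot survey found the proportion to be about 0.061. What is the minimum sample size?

n = 106

For a proportion with margin E = 0.06 at 99% confidence, z = 2.576.
n = p̂(1−p̂)(z/E)² = 0.061 × 0.939 × (2.576/0.06)² = 105.58
Round up: n = 106.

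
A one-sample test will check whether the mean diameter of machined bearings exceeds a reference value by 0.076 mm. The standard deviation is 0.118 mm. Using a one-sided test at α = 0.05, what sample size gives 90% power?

n = 21

For a one-sample z-test, n = ((z_α + z_β)·σ/δ)².
z_α = 1.645 (one-sided α = 0.05); z_β = 1.282 (power 90% → β = 0.1).
n = (2.927 × 0.118 / 0.076)² = 20.65
Round up: n = 21.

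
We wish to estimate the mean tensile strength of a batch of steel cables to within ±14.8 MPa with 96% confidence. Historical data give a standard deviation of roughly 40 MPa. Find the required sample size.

For a mean, the margin of error is E = z·σ/√n, so n = (zσ/E)².
At 96% confidence, z = 2.054.
n = (2.054 × 40 / 14.8)² = 30.82
Round up: n = 31.

31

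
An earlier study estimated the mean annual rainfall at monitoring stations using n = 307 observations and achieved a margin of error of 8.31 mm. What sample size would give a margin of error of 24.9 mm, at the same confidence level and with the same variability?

Margin of error scales as 1/√n, so n₂ = n₁·(E₁/E₂)².
n₂ = 307 × (8.31/24.9)² = 307 × 0.1114 = 34.20
Round up: n₂ = 35.

35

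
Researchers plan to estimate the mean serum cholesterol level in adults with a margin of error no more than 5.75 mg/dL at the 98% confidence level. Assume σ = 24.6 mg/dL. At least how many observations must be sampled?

n = 100

For a mean, the margin of error is E = z·σ/√n, so n = (zσ/E)².
At 98% confidence, z = 2.326.
n = (2.326 × 24.6 / 5.75)² = 99.03
Round up: n = 100.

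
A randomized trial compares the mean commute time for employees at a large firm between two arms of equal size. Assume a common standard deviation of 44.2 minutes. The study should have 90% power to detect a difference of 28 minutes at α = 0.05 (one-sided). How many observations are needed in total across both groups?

86 total

For two equal groups, n per group = 2·((z_α + z_β)·σ/δ)².
z_α = 1.645; z_β = 1.282 (power 90%).
n = 2 × (2.927 × 44.2 / 28)² = 2 × 21.35 = 42.70
Round up: n = 43 per group.
Total across both groups: 2 × 43 = 86.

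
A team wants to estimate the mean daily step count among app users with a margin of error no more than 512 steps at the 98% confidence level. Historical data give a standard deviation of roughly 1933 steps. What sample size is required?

78

For a mean, the margin of error is E = z·σ/√n, so n = (zσ/E)².
At 98% confidence, z = 2.326.
n = (2.326 × 1933 / 512)² = 77.12
Round up: n = 78.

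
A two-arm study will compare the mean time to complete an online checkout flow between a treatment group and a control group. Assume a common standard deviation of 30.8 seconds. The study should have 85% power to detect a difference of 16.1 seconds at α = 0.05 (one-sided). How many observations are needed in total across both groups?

For two equal groups, n per group = 2·((z_α + z_β)·σ/δ)².
z_α = 1.645; z_β = 1.036 (power 85%).
n = 2 × (2.681 × 30.8 / 16.1)² = 2 × 26.31 = 52.62
Round up: n = 53 per group.
Total across both groups: 2 × 53 = 106.

106 total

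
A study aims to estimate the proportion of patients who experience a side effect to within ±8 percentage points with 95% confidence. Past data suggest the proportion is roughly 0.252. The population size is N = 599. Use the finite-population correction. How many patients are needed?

For a proportion with margin E = 0.08 at 95% confidence, z = 1.960.
n = p̂(1−p̂)(z/E)² = 0.252 × 0.748 × (1.960/0.08)² = 113.14 — call this n₀.
Finite-population correction with N = 599: n = n₀ / (1 + (n₀−1)/N) = 113.14 / 1.187 = 95.32
Round up: n = 96.

n = 96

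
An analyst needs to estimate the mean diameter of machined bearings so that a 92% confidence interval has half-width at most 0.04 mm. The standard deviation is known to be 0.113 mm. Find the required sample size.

For a mean, the margin of error is E = z·σ/√n, so n = (zσ/E)².
At 92% confidence, z = 1.751.
n = (1.751 × 0.113 / 0.04)² = 24.47
Round up: n = 25.

25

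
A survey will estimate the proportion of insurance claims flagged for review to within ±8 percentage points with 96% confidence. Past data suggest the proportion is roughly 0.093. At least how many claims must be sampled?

56

For a proportion with margin E = 0.08 at 96% confidence, z = 2.054.
n = p̂(1−p̂)(z/E)² = 0.093 × 0.907 × (2.054/0.08)² = 55.60
Round up: n = 56.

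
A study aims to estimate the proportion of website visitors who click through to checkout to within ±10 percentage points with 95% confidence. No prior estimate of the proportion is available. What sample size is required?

For a proportion with margin E = 0.1 at 95% confidence, z = 1.960.
With no prior estimate, use p = 0.5, which maximizes p(1−p) at 0.25.
n = 0.25 × (z/E)² = 0.25 × (1.960/0.1)² = 96.04
Round up: n = 97.

n = 97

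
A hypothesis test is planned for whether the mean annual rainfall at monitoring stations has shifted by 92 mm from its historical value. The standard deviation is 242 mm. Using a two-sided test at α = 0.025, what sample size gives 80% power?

n = 66

For a one-sample z-test, n = ((z_{α/2} + z_β)·σ/δ)².
z_{α/2} = 2.241 (two-sided α = 0.025); z_β = 0.842 (power 80% → β = 0.2).
n = (3.083 × 242 / 92)² = 65.77
Round up: n = 66.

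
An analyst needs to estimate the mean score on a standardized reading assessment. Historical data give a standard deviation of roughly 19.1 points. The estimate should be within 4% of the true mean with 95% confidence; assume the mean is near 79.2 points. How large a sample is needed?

140

For a mean, the margin of error is E = z·σ/√n, so n = (zσ/E)².
At 95% confidence, z = 1.960.
E = 4% of 79.2 = 3.168 points.
n = (1.960 × 19.1 / 3.168)² = 139.64
Round up: n = 140.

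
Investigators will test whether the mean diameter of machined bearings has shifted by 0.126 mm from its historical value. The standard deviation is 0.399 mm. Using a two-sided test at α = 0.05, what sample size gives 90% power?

106

For a one-sample z-test, n = ((z_{α/2} + z_β)·σ/δ)².
z_{α/2} = 1.960 (two-sided α = 0.05); z_β = 1.282 (power 90% → β = 0.1).
n = (3.242 × 0.399 / 0.126)² = 105.40
Round up: n = 106.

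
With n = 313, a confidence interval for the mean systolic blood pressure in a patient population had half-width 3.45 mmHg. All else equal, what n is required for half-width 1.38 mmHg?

1957

Margin of error scales as 1/√n, so n₂ = n₁·(E₁/E₂)².
n₂ = 313 × (3.45/1.38)² = 313 × 6.25 = 1956.25
Round up: n₂ = 1957.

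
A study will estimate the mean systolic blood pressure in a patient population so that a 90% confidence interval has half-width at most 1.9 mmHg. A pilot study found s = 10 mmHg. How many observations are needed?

75

For a mean, the margin of error is E = z·σ/√n, so n = (zσ/E)².
At 90% confidence, z = 1.645.
n = (1.645 × 10 / 1.9)² = 74.96
Round up: n = 75.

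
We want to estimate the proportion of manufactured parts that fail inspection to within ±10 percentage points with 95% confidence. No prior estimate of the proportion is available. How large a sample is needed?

For a proportion with margin E = 0.1 at 95% confidence, z = 1.960.
With no prior estimate, use p = 0.5, which maximizes p(1−p) at 0.25.
n = 0.25 × (z/E)² = 0.25 × (1.960/0.1)² = 96.04
Round up: n = 97.

97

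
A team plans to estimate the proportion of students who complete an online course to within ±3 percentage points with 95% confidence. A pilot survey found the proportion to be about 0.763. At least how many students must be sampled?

772

For a proportion with margin E = 0.03 at 95% confidence, z = 1.960.
n = p̂(1−p̂)(z/E)² = 0.763 × 0.237 × (1.960/0.03)² = 771.87
Round up: n = 772.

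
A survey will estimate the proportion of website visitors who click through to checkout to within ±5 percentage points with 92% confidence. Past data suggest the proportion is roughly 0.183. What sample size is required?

184

For a proportion with margin E = 0.05 at 92% confidence, z = 1.751.
n = p̂(1−p̂)(z/E)² = 0.183 × 0.817 × (1.751/0.05)² = 183.36
Round up: n = 184.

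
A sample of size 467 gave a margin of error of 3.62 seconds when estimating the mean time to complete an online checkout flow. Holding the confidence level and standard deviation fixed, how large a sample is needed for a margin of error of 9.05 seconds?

Margin of error scales as 1/√n, so n₂ = n₁·(E₁/E₂)².
n₂ = 467 × (3.62/9.05)² = 467 × 0.16 = 74.72
Round up: n₂ = 75.

75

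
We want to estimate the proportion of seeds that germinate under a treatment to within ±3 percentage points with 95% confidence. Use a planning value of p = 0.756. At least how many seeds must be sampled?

788

For a proportion with margin E = 0.03 at 95% confidence, z = 1.960.
n = p̂(1−p̂)(z/E)² = 0.756 × 0.244 × (1.960/0.03)² = 787.37
Round up: n = 788.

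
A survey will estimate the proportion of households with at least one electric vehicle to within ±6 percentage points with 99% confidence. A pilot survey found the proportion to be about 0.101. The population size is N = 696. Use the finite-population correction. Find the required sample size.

For a proportion with margin E = 0.06 at 99% confidence, z = 2.576.
n = p̂(1−p̂)(z/E)² = 0.101 × 0.899 × (2.576/0.06)² = 167.37 — call this n₀.
Finite-population correction with N = 696: n = n₀ / (1 + (n₀−1)/N) = 167.37 / 1.239 = 135.08
Round up: n = 136.

136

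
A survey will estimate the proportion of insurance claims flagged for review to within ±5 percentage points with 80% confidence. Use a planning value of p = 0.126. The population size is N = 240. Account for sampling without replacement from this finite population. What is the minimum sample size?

n = 56

For a proportion with margin E = 0.05 at 80% confidence, z = 1.282.
n = p̂(1−p̂)(z/E)² = 0.126 × 0.874 × (1.282/0.05)² = 72.40 — call this n₀.
Finite-population correction with N = 240: n = n₀ / (1 + (n₀−1)/N) = 72.40 / 1.298 = 55.78
Round up: n = 56.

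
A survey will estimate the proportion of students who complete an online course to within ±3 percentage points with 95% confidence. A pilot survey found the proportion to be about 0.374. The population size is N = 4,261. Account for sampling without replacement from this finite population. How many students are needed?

For a proportion with margin E = 0.03 at 95% confidence, z = 1.960.
n = p̂(1−p̂)(z/E)² = 0.374 × 0.626 × (1.960/0.03)² = 999.35 — call this n₀.
Finite-population correction with N = 4,261: n = n₀ / (1 + (n₀−1)/N) = 999.35 / 1.234 = 809.85
Round up: n = 810.

810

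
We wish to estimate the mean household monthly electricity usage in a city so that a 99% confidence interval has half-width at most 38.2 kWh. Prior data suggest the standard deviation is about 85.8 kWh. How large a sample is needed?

n = 34

For a mean, the margin of error is E = z·σ/√n, so n = (zσ/E)².
At 99% confidence, z = 2.576.
n = (2.576 × 85.8 / 38.2)² = 33.48
Round up: n = 34.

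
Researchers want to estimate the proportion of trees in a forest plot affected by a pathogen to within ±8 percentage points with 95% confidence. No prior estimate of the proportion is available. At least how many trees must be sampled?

For a proportion with margin E = 0.08 at 95% confidence, z = 1.960.
With no prior estimate, use p = 0.5, which maximizes p(1−p) at 0.25.
n = 0.25 × (z/E)² = 0.25 × (1.960/0.08)² = 150.06
Round up: n = 151.

151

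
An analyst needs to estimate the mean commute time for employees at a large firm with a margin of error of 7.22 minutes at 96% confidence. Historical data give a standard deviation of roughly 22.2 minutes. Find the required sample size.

40

For a mean, the margin of error is E = z·σ/√n, so n = (zσ/E)².
At 96% confidence, z = 2.054.
n = (2.054 × 22.2 / 7.22)² = 39.89
Round up: n = 40.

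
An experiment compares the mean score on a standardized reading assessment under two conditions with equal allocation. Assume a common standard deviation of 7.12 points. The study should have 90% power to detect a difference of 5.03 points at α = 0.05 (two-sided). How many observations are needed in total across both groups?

86 total

For two equal groups, n per group = 2·((z_{α/2} + z_β)·σ/δ)².
z_{α/2} = 1.960; z_β = 1.282 (power 90%).
n = 2 × (3.242 × 7.12 / 5.03)² = 2 × 21.06 = 42.12
Round up: n = 43 per group.
Total across both groups: 2 × 43 = 86.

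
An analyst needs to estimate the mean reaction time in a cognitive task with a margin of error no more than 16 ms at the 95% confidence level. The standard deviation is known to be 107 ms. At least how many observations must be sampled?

n = 172

For a mean, the margin of error is E = z·σ/√n, so n = (zσ/E)².
At 95% confidence, z = 1.960.
n = (1.960 × 107 / 16)² = 171.81
Round up: n = 172.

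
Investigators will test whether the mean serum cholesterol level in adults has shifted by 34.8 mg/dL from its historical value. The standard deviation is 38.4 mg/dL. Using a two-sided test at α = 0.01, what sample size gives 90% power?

For a one-sample z-test, n = ((z_{α/2} + z_β)·σ/δ)².
z_{α/2} = 2.576 (two-sided α = 0.01); z_β = 1.282 (power 90% → β = 0.1).
n = (3.858 × 38.4 / 34.8)² = 18.12
Round up: n = 19.

n = 19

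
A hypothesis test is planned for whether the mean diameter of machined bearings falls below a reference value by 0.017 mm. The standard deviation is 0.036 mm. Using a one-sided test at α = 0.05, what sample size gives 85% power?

For a one-sample z-test, n = ((z_α + z_β)·σ/δ)².
z_α = 1.645 (one-sided α = 0.05); z_β = 1.036 (power 85% → β = 0.15).
n = (2.681 × 0.036 / 0.017)² = 32.23
Round up: n = 33.

n = 33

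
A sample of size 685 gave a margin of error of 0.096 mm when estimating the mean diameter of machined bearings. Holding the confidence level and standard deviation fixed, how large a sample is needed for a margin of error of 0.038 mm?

n = 4372

Margin of error scales as 1/√n, so n₂ = n₁·(E₁/E₂)².
n₂ = 685 × (0.096/0.038)² = 685 × 6.382 = 4371.67
Round up: n₂ = 4372.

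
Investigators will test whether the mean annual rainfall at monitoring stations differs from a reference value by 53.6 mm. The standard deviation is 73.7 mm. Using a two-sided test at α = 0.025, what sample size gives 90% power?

For a one-sample z-test, n = ((z_{α/2} + z_β)·σ/δ)².
z_{α/2} = 2.241 (two-sided α = 0.025); z_β = 1.282 (power 90% → β = 0.1).
n = (3.523 × 73.7 / 53.6)² = 23.47
Round up: n = 24.

n = 24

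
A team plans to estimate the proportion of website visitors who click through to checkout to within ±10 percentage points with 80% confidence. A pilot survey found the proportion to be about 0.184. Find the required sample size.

25

For a proportion with margin E = 0.1 at 80% confidence, z = 1.282.
n = p̂(1−p̂)(z/E)² = 0.184 × 0.816 × (1.282/0.1)² = 24.68
Round up: n = 25.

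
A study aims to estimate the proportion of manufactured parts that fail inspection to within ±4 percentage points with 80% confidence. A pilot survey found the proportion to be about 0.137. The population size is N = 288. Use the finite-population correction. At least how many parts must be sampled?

For a proportion with margin E = 0.04 at 80% confidence, z = 1.282.
n = p̂(1−p̂)(z/E)² = 0.137 × 0.863 × (1.282/0.04)² = 121.45 — call this n₀.
Finite-population correction with N = 288: n = n₀ / (1 + (n₀−1)/N) = 121.45 / 1.418 = 85.65
Round up: n = 86.

86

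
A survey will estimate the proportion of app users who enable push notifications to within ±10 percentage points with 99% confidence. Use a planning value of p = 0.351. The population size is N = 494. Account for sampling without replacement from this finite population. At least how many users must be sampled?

n = 116

For a proportion with margin E = 0.1 at 99% confidence, z = 2.576.
n = p̂(1−p̂)(z/E)² = 0.351 × 0.649 × (2.576/0.1)² = 151.16 — call this n₀.
Finite-population correction with N = 494: n = n₀ / (1 + (n₀−1)/N) = 151.16 / 1.304 = 115.92
Round up: n = 116.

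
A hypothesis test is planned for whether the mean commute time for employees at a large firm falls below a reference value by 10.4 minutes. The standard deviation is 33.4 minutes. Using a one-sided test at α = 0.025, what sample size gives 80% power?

81

For a one-sample z-test, n = ((z_α + z_β)·σ/δ)².
z_α = 1.960 (one-sided α = 0.025); z_β = 0.842 (power 80% → β = 0.2).
n = (2.802 × 33.4 / 10.4)² = 80.98
Round up: n = 81.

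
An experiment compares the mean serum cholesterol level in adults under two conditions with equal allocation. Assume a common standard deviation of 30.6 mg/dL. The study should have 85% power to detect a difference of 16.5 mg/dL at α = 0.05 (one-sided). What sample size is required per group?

For two equal groups, n per group = 2·((z_α + z_β)·σ/δ)².
z_α = 1.645; z_β = 1.036 (power 85%).
n = 2 × (2.681 × 30.6 / 16.5)² = 2 × 24.72 = 49.44
Round up: n = 50 per group.

50 per group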